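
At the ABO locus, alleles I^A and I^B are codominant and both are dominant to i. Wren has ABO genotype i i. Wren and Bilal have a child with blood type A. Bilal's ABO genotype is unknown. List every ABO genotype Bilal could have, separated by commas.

For each candidate genotype of Bilal, check whether crossing it with i i can produce every observed child phenotype.
  I^A I^A → possible child types {A} ✓
  I^A I^B → possible child types {A, B} ✓
  I^A i → possible child types {O, A} ✓
  I^B I^B → possible child types {B} ✗
  I^B i → possible child types {O, B} ✗
  i i → possible child types {O} ✗

I^A I^A, I^A I^B, I^A i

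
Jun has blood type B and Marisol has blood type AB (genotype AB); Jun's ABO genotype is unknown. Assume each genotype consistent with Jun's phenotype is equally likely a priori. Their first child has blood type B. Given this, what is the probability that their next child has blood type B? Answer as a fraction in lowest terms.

Possible genotypes: Jun ∈ {BB, BO}; Marisol ∈ {AB}.
Weight each parental genotype pair by prior × P(type-B child):
  BB × AB: posterior weight 1/2; P(next child type B) = 1/2.
  BO × AB: posterior weight 1/2; P(next child type B) = 1/2.
Weighted sum = 1/2.

1/2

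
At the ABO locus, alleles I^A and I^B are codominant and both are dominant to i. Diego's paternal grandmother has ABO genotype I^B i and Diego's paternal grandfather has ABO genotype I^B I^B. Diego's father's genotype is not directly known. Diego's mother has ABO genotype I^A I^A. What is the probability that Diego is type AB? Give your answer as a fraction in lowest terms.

3/4

Diego's father's ABO genotype from I^B i × I^B I^B: 1/2 I^B I^B, 1/2 I^B i.
Crossing each possibility with the mother I^A I^A and summing P(type AB): 1/2·1 + 1/2·1/2 = 3/4.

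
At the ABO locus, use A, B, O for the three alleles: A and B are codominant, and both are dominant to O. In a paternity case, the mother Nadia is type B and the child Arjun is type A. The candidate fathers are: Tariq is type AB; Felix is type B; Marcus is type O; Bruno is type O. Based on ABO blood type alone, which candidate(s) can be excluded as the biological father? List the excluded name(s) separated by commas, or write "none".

A candidate is excluded only if no genotype consistent with his phenotype could produce a type A child with a type B mother.
Felix (type B): no genotype consistent with that phenotype can produce a type-A child with a type-B mother.
Marcus (type O): no genotype consistent with that phenotype can produce a type-A child with a type-B mother.
Bruno (type O): no genotype consistent with that phenotype can produce a type-A child with a type-B mother.

Felix, Marcus, Bruno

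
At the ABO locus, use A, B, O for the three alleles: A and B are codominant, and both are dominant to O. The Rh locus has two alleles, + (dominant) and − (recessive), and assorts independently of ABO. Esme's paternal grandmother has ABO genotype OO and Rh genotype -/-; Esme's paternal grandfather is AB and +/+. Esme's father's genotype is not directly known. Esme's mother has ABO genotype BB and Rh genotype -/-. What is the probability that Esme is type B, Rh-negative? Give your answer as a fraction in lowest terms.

Esme's father's ABO genotype from OO × AB: 1/2 AO, 1/2 BO.
Crossing each possibility with the mother BB and summing P(type B): 1/2·1/2 + 1/2·1 = 3/4.
Similarly for Rh via the father's Rh distribution: P(Rh-) = 1/2.
Independent loci: 3/4 × 1/2 = 3/8.

3/8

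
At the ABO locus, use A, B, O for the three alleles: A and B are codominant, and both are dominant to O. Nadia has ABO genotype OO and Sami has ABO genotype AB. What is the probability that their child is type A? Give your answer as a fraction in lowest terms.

ABO cross OO × AB → offspring phenotypes: 1/2 A, 1/2 B.
So P(type A) = 1/2.

1/2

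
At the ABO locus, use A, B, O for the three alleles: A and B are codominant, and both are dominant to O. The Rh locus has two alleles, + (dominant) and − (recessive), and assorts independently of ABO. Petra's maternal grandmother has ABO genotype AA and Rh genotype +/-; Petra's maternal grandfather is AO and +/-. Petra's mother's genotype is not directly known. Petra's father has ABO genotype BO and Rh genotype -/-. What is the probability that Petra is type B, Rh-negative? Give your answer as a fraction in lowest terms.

1/16

Petra's mother's ABO genotype from AA × AO: 1/2 AA, 1/2 AO.
Crossing each possibility with the father BO and summing P(type B): 1/2·0 + 1/2·1/4 = 1/8.
Similarly for Rh via the mother's Rh distribution: P(Rh-) = 1/2.
Independent loci: 1/8 × 1/2 = 1/16.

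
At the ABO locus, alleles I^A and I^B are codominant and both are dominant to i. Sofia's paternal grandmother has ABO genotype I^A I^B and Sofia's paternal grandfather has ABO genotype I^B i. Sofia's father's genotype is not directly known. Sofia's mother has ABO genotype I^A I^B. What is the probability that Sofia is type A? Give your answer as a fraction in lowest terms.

Sofia's father's ABO genotype from I^A I^B × I^B i: 1/4 I^A I^B, 1/4 I^A i, 1/4 I^B I^B, 1/4 I^B i.
Crossing each possibility with the mother I^A I^B and summing P(type A): 1/4·1/4 + 1/4·1/2 + 1/4·0 + 1/4·1/4 = 1/4.

1/4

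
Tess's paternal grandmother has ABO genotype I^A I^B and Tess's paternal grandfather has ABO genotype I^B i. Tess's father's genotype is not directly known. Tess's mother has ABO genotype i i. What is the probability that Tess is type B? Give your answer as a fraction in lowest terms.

1/2

Tess's father's ABO genotype from I^A I^B × I^B i: 1/4 I^A I^B, 1/4 I^A i, 1/4 I^B I^B, 1/4 I^B i.
Crossing each possibility with the mother i i and summing P(type B): 1/4·1/2 + 1/4·0 + 1/4·1 + 1/4·1/2 = 1/2.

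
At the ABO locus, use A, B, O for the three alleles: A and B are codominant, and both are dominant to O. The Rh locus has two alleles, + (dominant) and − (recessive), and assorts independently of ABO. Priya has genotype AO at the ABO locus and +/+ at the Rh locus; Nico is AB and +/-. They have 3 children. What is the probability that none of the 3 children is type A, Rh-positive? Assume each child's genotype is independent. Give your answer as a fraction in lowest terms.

ABO cross AO × AB → 1/2 A, 1/4 B, 1/4 AB.
Rh cross +/+ × +/- → 1 Rh+; so P(type A, Rh-positive) = 1/2 × 1 = 1/2 per child.
P(not type A, Rh-positive) = 1/2 for one child; (1/2)^3 = 1/8.

1/8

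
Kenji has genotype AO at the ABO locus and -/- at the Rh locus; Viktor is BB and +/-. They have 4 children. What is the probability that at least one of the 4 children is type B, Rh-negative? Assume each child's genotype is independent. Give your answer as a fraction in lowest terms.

175/256

ABO cross AO × BB → 1/2 B, 1/2 AB.
Rh cross -/- × +/- → 1/2 Rh+, 1/2 Rh-; so P(type B, Rh-negative) = 1/2 × 1/2 = 1/4 per child.
P(none) = (3/4)^4 = 81/256; P(at least one) = 1 − 81/256 = 175/256.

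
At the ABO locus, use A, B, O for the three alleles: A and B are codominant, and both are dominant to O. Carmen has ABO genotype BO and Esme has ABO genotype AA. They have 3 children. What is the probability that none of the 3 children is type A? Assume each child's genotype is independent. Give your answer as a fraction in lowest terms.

1/8

ABO cross BO × AA → 1/2 A, 1/2 AB.
So P(type A) = 1/2 per child.
P(not type A) = 1/2 for one child; (1/2)^3 = 1/8.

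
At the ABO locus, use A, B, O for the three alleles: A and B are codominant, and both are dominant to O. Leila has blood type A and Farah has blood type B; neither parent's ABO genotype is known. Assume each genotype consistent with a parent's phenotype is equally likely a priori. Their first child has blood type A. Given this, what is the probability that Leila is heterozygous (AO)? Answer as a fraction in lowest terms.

Possible genotypes: Leila ∈ {AA, AO}; Farah ∈ {BB, BO}.
Weight each parental genotype pair by prior × P(type-A child):
  AA × BO: posterior weight 2/3.
  AO × BO: posterior weight 1/3.
Sum the posterior weight over pairs where Leila is AO: 1/3.

1/3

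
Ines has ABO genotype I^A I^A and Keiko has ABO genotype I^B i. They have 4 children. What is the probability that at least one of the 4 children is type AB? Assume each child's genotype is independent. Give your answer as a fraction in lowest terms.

ABO cross I^A I^A × I^B i → 1/2 A, 1/2 AB.
So P(type AB) = 1/2 per child.
P(none) = (1/2)^4 = 1/16; P(at least one) = 1 − 1/16 = 15/16.

15/16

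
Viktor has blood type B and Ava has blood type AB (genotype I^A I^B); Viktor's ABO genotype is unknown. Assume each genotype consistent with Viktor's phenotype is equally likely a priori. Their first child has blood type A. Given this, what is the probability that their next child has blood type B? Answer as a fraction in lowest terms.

Possible genotypes: Viktor ∈ {I^B I^B, I^B i}; Ava ∈ {I^A I^B}.
Weight each parental genotype pair by prior × P(type-A child):
  I^B i × I^A I^B: posterior weight 1; P(next child type B) = 1/2.
Weighted sum = 1/2.

1/2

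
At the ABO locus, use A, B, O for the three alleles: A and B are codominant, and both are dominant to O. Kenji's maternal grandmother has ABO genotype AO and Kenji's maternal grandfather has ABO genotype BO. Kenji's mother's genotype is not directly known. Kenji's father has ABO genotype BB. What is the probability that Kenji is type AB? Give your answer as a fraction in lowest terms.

1/4

Kenji's mother's ABO genotype from AO × BO: 1/4 AB, 1/4 AO, 1/4 BO, 1/4 OO.
Crossing each possibility with the father BB and summing P(type AB): 1/4·1/2 + 1/4·1/2 + 1/4·0 + 1/4·0 = 1/4.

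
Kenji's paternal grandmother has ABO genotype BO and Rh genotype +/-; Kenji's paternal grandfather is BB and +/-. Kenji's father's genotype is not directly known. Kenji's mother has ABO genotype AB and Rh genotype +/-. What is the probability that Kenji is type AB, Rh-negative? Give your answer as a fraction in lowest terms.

Kenji's father's ABO genotype from BO × BB: 1/2 BB, 1/2 BO.
Crossing each possibility with the mother AB and summing P(type AB): 1/2·1/2 + 1/2·1/4 = 3/8.
Similarly for Rh via the father's Rh distribution: P(Rh-) = 1/4.
Independent loci: 3/8 × 1/4 = 3/32.

3/32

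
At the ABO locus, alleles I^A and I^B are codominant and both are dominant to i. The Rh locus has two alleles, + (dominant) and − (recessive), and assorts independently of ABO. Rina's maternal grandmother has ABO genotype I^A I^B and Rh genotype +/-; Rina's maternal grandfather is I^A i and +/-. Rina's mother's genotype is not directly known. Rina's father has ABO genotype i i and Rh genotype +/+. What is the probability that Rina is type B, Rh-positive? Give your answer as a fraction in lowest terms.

1/4

Rina's mother's ABO genotype from I^A I^B × I^A i: 1/4 I^A I^A, 1/4 I^A I^B, 1/4 I^A i, 1/4 I^B i.
Crossing each possibility with the father i i and summing P(type B): 1/4·0 + 1/4·1/2 + 1/4·0 + 1/4·1/2 = 1/4.
Similarly for Rh via the mother's Rh distribution: P(Rh+) = 1.
Independent loci: 1/4 × 1 = 1/4.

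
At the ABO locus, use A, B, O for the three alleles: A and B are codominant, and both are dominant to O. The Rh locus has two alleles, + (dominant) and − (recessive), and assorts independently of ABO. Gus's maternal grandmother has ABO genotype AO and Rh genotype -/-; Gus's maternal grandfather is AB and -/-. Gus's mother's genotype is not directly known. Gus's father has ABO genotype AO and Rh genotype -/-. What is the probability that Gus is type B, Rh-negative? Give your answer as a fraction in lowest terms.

1/8

Gus's mother's ABO genotype from AO × AB: 1/4 AA, 1/4 AB, 1/4 AO, 1/4 BO.
Crossing each possibility with the father AO and summing P(type B): 1/4·0 + 1/4·1/4 + 1/4·0 + 1/4·1/4 = 1/8.
Similarly for Rh via the mother's Rh distribution: P(Rh-) = 1.
Independent loci: 1/8 × 1 = 1/8.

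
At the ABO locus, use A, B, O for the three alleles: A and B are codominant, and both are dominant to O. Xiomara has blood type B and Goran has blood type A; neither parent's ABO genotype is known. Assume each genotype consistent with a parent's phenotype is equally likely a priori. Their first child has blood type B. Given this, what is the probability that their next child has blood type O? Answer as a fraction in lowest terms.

Possible genotypes: Xiomara ∈ {BB, BO}; Goran ∈ {AA, AO}.
Weight each parental genotype pair by prior × P(type-B child):
  BB × AO: posterior weight 2/3; P(next child type O) = 0.
  BO × AO: posterior weight 1/3; P(next child type O) = 1/4.
Weighted sum = 1/12.

1/12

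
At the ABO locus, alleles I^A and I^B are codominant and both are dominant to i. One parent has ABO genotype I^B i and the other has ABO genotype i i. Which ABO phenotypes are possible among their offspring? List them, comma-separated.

Gametes from I^B i × i i give offspring ABO genotypes I^B i, i i, i.e. phenotypes O, B.

O, B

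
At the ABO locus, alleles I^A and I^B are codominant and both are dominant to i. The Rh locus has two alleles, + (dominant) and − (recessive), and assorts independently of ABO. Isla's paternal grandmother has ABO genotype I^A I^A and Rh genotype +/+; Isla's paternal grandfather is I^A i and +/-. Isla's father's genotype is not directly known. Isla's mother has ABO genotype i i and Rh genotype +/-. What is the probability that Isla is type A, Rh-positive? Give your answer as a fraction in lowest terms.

21/32

Isla's father's ABO genotype from I^A I^A × I^A i: 1/2 I^A I^A, 1/2 I^A i.
Crossing each possibility with the mother i i and summing P(type A): 1/2·1 + 1/2·1/2 = 3/4.
Similarly for Rh via the father's Rh distribution: P(Rh+) = 7/8.
Independent loci: 3/4 × 7/8 = 21/32.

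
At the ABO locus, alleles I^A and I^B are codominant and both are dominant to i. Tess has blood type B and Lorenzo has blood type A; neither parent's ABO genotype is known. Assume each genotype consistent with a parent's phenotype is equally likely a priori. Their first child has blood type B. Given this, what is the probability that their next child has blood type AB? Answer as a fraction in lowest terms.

Possible genotypes: Tess ∈ {I^B I^B, I^B i}; Lorenzo ∈ {I^A I^A, I^A i}.
Weight each parental genotype pair by prior × P(type-B child):
  I^B I^B × I^A i: posterior weight 2/3; P(next child type AB) = 1/2.
  I^B i × I^A i: posterior weight 1/3; P(next child type AB) = 1/4.
Weighted sum = 5/12.

5/12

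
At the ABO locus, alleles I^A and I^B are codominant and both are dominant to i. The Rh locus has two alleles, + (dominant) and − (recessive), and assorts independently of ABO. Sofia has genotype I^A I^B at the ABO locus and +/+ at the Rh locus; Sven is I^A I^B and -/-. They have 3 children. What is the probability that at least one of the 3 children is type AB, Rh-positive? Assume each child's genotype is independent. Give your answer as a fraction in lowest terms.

7/8

ABO cross I^A I^B × I^A I^B → 1/4 A, 1/4 B, 1/2 AB.
Rh cross +/+ × -/- → 1 Rh+; so P(type AB, Rh-positive) = 1/2 × 1 = 1/2 per child.
P(none) = (1/2)^3 = 1/8; P(at least one) = 1 − 1/8 = 7/8.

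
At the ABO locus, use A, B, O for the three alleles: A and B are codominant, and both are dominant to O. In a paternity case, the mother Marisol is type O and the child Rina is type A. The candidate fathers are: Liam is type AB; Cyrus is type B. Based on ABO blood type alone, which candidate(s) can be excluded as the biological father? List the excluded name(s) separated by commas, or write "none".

A candidate is excluded only if no genotype consistent with his phenotype could produce a type A child with a type O mother.
Cyrus (type B): no genotype consistent with that phenotype can produce a type-A child with a type-O mother.

Cyrus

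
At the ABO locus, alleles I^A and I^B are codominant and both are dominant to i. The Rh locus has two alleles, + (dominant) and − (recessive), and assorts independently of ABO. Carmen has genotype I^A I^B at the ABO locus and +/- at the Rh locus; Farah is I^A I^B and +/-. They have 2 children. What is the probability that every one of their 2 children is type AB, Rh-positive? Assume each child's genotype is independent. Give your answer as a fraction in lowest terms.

9/64

ABO cross I^A I^B × I^A I^B → 1/4 A, 1/4 B, 1/2 AB.
Rh cross +/- × +/- → 3/4 Rh+, 1/4 Rh-; so P(type AB, Rh-positive) = 1/2 × 3/4 = 3/8 per child.
All 2 independent: (3/8)^2 = 9/64.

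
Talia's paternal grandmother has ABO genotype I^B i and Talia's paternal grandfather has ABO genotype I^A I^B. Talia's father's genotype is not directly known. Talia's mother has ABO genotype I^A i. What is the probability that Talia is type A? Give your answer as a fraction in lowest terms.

3/8

Talia's father's ABO genotype from I^B i × I^A I^B: 1/4 I^A I^B, 1/4 I^A i, 1/4 I^B I^B, 1/4 I^B i.
Crossing each possibility with the mother I^A i and summing P(type A): 1/4·1/2 + 1/4·3/4 + 1/4·0 + 1/4·1/4 = 3/8.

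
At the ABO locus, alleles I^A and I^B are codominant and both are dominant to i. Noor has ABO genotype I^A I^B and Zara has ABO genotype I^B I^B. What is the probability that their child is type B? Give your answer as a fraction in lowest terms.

1/2

ABO cross I^A I^B × I^B I^B → offspring phenotypes: 1/2 B, 1/2 AB.
So P(type B) = 1/2.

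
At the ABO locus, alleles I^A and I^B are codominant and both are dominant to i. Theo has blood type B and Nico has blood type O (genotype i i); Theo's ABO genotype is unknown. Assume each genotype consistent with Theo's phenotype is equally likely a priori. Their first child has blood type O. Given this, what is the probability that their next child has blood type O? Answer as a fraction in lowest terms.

Possible genotypes: Theo ∈ {I^B I^B, I^B i}; Nico ∈ {i i}.
Weight each parental genotype pair by prior × P(type-O child):
  I^B i × i i: posterior weight 1; P(next child type O) = 1/2.
Weighted sum = 1/2.

1/2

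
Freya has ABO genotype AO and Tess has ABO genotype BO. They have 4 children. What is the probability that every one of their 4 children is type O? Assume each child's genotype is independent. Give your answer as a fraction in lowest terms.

1/256

ABO cross AO × BO → 1/4 O, 1/4 A, 1/4 B, 1/4 AB.
So P(type O) = 1/4 per child.
All 4 independent: (1/4)^4 = 1/256.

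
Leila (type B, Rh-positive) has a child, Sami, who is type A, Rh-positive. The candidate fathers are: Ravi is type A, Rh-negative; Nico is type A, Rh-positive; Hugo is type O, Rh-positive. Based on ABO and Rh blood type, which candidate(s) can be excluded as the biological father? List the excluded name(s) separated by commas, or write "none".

Hugo

A candidate is excluded only if no genotype consistent with his phenotype could produce a type A, Rh-positive child with a type B, Rh-positive mother.
Hugo (type O, Rh+): no genotype consistent with that phenotype can produce a type-A Rh+ child with a type-B mother.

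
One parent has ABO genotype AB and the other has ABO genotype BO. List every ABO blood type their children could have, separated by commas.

Gametes from AB × BO give offspring ABO genotypes AB, AO, BB, BO, i.e. phenotypes A, B, AB.

A, B, AB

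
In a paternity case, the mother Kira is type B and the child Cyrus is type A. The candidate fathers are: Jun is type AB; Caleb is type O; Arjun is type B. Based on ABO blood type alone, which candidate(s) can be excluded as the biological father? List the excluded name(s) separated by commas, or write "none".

A candidate is excluded only if no genotype consistent with his phenotype could produce a type A child with a type B mother.
Caleb (type O): no genotype consistent with that phenotype can produce a type-A child with a type-B mother.
Arjun (type B): no genotype consistent with that phenotype can produce a type-A child with a type-B mother.

Caleb, Arjun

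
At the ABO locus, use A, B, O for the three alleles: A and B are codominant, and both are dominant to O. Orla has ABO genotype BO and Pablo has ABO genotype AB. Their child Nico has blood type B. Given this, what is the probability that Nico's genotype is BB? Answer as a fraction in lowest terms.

Cross BO × AB → 1/4 AB, 1/4 AO, 1/4 BB, 1/4 BO.
Type-B genotypes among offspring: BB (1/4), BO (1/4); total 1/2.
P(BB | type B) = (1/4) / (1/2) = 1/2.

1/2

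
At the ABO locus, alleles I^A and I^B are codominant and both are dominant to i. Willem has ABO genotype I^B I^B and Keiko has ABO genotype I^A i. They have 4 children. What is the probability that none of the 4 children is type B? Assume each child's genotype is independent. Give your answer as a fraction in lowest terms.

ABO cross I^B I^B × I^A i → 1/2 B, 1/2 AB.
So P(type B) = 1/2 per child.
P(not type B) = 1/2 for one child; (1/2)^4 = 1/16.

1/16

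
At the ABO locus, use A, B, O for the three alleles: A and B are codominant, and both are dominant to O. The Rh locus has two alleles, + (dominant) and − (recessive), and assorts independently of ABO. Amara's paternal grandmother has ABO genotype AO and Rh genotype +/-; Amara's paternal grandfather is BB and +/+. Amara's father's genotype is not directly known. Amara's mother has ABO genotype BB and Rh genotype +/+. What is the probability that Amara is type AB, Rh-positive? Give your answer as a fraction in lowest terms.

Amara's father's ABO genotype from AO × BB: 1/2 AB, 1/2 BO.
Crossing each possibility with the mother BB and summing P(type AB): 1/2·1/2 + 1/2·0 = 1/4.
Similarly for Rh via the father's Rh distribution: P(Rh+) = 1.
Independent loci: 1/4 × 1 = 1/4.

1/4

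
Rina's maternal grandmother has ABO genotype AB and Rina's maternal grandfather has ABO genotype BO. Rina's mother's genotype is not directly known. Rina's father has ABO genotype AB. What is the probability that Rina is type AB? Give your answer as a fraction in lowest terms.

Rina's mother's ABO genotype from AB × BO: 1/4 AB, 1/4 AO, 1/4 BB, 1/4 BO.
Crossing each possibility with the father AB and summing P(type AB): 1/4·1/2 + 1/4·1/4 + 1/4·1/2 + 1/4·1/4 = 3/8.

3/8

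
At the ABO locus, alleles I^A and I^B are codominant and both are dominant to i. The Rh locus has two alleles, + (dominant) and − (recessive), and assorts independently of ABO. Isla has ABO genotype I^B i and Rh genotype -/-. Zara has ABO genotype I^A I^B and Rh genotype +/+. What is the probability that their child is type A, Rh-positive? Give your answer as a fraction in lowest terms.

ABO cross I^B i × I^A I^B → offspring phenotypes: 1/4 A, 1/2 B, 1/4 AB.
Rh cross -/- × +/+ → 1 Rh+.
Independent loci: P(type A, Rh-positive) = 1/4 × 1 = 1/4.

1/4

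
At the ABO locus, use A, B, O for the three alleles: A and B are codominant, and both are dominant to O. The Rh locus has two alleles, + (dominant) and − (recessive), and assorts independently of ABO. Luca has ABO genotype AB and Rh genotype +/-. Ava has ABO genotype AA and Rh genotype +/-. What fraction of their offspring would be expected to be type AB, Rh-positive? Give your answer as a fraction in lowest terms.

ABO cross AB × AA → offspring phenotypes: 1/2 A, 1/2 AB.
Rh cross +/- × +/- → 3/4 Rh+, 1/4 Rh-.
Independent loci: P(type AB, Rh-positive) = 1/2 × 3/4 = 3/8.

3/8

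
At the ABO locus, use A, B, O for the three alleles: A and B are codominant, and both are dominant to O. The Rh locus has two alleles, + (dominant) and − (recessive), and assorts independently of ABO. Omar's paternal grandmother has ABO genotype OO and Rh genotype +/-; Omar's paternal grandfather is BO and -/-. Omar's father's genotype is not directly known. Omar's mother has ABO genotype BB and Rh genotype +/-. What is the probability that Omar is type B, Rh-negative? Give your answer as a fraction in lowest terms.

3/8

Omar's father's ABO genotype from OO × BO: 1/2 BO, 1/2 OO.
Crossing each possibility with the mother BB and summing P(type B): 1/2·1 + 1/2·1 = 1.
Similarly for Rh via the father's Rh distribution: P(Rh-) = 3/8.
Independent loci: 1 × 3/8 = 3/8.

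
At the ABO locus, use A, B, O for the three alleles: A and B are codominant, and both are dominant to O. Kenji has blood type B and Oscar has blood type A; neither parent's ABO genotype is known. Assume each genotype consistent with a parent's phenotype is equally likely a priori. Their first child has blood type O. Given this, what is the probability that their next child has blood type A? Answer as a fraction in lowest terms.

1/4

Possible genotypes: Kenji ∈ {BB, BO}; Oscar ∈ {AA, AO}.
Weight each parental genotype pair by prior × P(type-O child):
  BO × AO: posterior weight 1; P(next child type A) = 1/4.
Weighted sum = 1/4.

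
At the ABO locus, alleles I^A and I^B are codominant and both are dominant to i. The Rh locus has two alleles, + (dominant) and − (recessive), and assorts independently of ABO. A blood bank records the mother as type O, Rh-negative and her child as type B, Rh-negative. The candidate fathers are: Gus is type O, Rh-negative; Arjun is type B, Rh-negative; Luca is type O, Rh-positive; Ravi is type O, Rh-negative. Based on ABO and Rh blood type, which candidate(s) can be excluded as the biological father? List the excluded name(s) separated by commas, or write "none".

A candidate is excluded only if no genotype consistent with his phenotype could produce a type B, Rh-negative child with a type O, Rh-negative mother.
Gus (type O, Rh-): no genotype consistent with that phenotype can produce a type-B Rh- child with a type-O mother.
Luca (type O, Rh+): no genotype consistent with that phenotype can produce a type-B Rh- child with a type-O mother.
Ravi (type O, Rh-): no genotype consistent with that phenotype can produce a type-B Rh- child with a type-O mother.

Gus, Luca, Ravi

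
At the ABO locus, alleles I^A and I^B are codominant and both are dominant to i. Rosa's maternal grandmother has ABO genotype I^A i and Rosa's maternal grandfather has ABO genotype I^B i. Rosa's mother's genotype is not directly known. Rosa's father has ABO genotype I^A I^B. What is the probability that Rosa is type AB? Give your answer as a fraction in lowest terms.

Rosa's mother's ABO genotype from I^A i × I^B i: 1/4 I^A I^B, 1/4 I^A i, 1/4 I^B i, 1/4 i i.
Crossing each possibility with the father I^A I^B and summing P(type AB): 1/4·1/2 + 1/4·1/4 + 1/4·1/4 + 1/4·0 = 1/4.

1/4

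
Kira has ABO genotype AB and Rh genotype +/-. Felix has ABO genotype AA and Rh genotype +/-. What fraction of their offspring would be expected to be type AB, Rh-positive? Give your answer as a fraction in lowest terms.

ABO cross AB × AA → offspring phenotypes: 1/2 A, 1/2 AB.
Rh cross +/- × +/- → 3/4 Rh+, 1/4 Rh-.
Independent loci: P(type AB, Rh-positive) = 1/2 × 3/4 = 3/8.

3/8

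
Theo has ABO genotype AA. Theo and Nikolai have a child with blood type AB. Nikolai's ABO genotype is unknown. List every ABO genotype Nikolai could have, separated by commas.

AB, BB, BO

For each candidate genotype of Nikolai, check whether crossing it with AA can produce every observed child phenotype.
  AA → possible child types {A} ✗
  AB → possible child types {A, AB} ✓
  AO → possible child types {A} ✗
  BB → possible child types {AB} ✓
  BO → possible child types {A, AB} ✓
  OO → possible child types {A} ✗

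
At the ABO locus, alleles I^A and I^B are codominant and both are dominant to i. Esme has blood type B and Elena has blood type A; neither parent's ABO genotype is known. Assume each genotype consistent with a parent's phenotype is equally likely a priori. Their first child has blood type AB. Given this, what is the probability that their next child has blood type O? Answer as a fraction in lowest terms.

Possible genotypes: Esme ∈ {I^B I^B, I^B i}; Elena ∈ {I^A I^A, I^A i}.
Weight each parental genotype pair by prior × P(type-AB child):
  I^B I^B × I^A I^A: posterior weight 4/9; P(next child type O) = 0.
  I^B I^B × I^A i: posterior weight 2/9; P(next child type O) = 0.
  I^B i × I^A I^A: posterior weight 2/9; P(next child type O) = 0.
  I^B i × I^A i: posterior weight 1/9; P(next child type O) = 1/4.
Weighted sum = 1/36.

1/36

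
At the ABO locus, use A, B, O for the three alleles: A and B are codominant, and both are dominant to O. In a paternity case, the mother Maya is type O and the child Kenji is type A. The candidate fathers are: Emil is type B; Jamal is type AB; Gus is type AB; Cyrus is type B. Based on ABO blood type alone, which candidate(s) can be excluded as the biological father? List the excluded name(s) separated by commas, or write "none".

Emil, Cyrus

A candidate is excluded only if no genotype consistent with his phenotype could produce a type A child with a type O mother.
Emil (type B): no genotype consistent with that phenotype can produce a type-A child with a type-O mother.
Cyrus (type B): no genotype consistent with that phenotype can produce a type-A child with a type-O mother.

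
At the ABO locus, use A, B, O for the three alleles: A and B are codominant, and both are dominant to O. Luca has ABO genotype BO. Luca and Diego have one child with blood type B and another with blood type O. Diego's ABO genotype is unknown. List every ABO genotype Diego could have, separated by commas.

AO, BO, OO

For each candidate genotype of Diego, check whether crossing it with BO can produce every observed child phenotype.
  AA → possible child types {A, AB} ✗
  AB → possible child types {A, B, AB} ✗
  AO → possible child types {O, A, B, AB} ✓
  BB → possible child types {B} ✗
  BO → possible child types {O, B} ✓
  OO → possible child types {O, B} ✓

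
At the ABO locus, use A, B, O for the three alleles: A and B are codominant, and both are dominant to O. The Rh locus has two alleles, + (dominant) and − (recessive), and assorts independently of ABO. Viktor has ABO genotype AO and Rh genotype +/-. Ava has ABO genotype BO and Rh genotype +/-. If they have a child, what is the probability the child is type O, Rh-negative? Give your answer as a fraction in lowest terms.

1/16

ABO cross AO × BO → offspring phenotypes: 1/4 O, 1/4 A, 1/4 B, 1/4 AB.
Rh cross +/- × +/- → 3/4 Rh+, 1/4 Rh-.
Independent loci: P(type O, Rh-negative) = 1/4 × 1/4 = 1/16.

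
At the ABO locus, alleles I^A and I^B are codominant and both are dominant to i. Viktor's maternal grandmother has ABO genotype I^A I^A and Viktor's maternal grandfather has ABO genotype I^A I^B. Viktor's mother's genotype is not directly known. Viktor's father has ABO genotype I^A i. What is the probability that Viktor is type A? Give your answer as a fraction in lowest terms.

Viktor's mother's ABO genotype from I^A I^A × I^A I^B: 1/2 I^A I^A, 1/2 I^A I^B.
Crossing each possibility with the father I^A i and summing P(type A): 1/2·1 + 1/2·1/2 = 3/4.

3/4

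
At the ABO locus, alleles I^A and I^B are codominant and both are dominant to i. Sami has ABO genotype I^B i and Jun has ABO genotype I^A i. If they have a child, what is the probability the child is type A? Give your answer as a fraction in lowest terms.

ABO cross I^B i × I^A i → offspring phenotypes: 1/4 O, 1/4 A, 1/4 B, 1/4 AB.
So P(type A) = 1/4.

1/4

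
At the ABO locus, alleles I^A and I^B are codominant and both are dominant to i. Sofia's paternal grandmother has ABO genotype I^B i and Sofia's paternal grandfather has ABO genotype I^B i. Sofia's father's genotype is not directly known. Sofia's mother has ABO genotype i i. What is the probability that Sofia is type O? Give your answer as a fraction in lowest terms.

1/2

Sofia's father's ABO genotype from I^B i × I^B i: 1/4 I^B I^B, 1/2 I^B i, 1/4 i i.
Crossing each possibility with the mother i i and summing P(type O): 1/4·0 + 1/2·1/2 + 1/4·1 = 1/2.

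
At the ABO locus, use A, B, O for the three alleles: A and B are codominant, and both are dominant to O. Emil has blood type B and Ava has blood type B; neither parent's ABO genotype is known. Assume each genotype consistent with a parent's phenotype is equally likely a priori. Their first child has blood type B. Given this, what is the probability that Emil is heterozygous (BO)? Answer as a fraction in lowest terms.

Possible genotypes: Emil ∈ {BB, BO}; Ava ∈ {BB, BO}.
Weight each parental genotype pair by prior × P(type-B child):
  BB × BB: posterior weight 4/15.
  BB × BO: posterior weight 4/15.
  BO × BB: posterior weight 4/15.
  BO × BO: posterior weight 1/5.
Sum the posterior weight over pairs where Emil is BO: 7/15.

7/15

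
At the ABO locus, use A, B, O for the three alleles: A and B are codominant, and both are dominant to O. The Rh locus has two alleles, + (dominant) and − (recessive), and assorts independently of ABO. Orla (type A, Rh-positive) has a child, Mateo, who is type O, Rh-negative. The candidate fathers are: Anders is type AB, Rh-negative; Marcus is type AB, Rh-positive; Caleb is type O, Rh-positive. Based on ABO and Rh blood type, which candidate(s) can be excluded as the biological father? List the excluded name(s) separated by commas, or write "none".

Anders, Marcus

A candidate is excluded only if no genotype consistent with his phenotype could produce a type O, Rh-negative child with a type A, Rh-positive mother.
Anders (type AB, Rh-): no genotype consistent with that phenotype can produce a type-O Rh- child with a type-A mother.
Marcus (type AB, Rh+): no genotype consistent with that phenotype can produce a type-O Rh- child with a type-A mother.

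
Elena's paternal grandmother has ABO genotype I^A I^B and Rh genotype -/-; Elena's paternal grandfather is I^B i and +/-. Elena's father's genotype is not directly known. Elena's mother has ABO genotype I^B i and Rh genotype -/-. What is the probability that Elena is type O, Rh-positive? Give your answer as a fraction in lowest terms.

1/32

Elena's father's ABO genotype from I^A I^B × I^B i: 1/4 I^A I^B, 1/4 I^A i, 1/4 I^B I^B, 1/4 I^B i.
Crossing each possibility with the mother I^B i and summing P(type O): 1/4·0 + 1/4·1/4 + 1/4·0 + 1/4·1/4 = 1/8.
Similarly for Rh via the father's Rh distribution: P(Rh+) = 1/4.
Independent loci: 1/8 × 1/4 = 1/32.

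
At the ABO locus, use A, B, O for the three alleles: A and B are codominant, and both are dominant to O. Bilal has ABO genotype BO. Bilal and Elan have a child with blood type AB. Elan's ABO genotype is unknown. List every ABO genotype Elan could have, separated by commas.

For each candidate genotype of Elan, check whether crossing it with BO can produce every observed child phenotype.
  AA → possible child types {A, AB} ✓
  AB → possible child types {A, B, AB} ✓
  AO → possible child types {O, A, B, AB} ✓
  BB → possible child types {B} ✗
  BO → possible child types {O, B} ✗
  OO → possible child types {O, B} ✗

AA, AB, AO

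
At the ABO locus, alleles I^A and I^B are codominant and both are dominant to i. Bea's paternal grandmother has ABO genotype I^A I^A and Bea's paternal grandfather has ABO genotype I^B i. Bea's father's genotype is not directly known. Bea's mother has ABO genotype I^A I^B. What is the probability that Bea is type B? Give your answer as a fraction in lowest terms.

Bea's father's ABO genotype from I^A I^A × I^B i: 1/2 I^A I^B, 1/2 I^A i.
Crossing each possibility with the mother I^A I^B and summing P(type B): 1/2·1/4 + 1/2·1/4 = 1/4.

1/4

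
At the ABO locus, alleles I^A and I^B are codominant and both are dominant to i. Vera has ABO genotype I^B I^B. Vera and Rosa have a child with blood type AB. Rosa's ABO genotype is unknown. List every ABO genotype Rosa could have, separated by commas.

I^A I^A, I^A I^B, I^A i

For each candidate genotype of Rosa, check whether crossing it with I^B I^B can produce every observed child phenotype.
  I^A I^A → possible child types {AB} ✓
  I^A I^B → possible child types {B, AB} ✓
  I^A i → possible child types {B, AB} ✓
  I^B I^B → possible child types {B} ✗
  I^B i → possible child types {B} ✗
  i i → possible child types {B} ✗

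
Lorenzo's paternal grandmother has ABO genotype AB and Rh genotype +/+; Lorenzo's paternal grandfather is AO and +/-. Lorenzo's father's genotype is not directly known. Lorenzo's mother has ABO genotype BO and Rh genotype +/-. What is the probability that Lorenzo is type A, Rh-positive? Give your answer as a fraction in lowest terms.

7/32

Lorenzo's father's ABO genotype from AB × AO: 1/4 AA, 1/4 AB, 1/4 AO, 1/4 BO.
Crossing each possibility with the mother BO and summing P(type A): 1/4·1/2 + 1/4·1/4 + 1/4·1/4 + 1/4·0 = 1/4.
Similarly for Rh via the father's Rh distribution: P(Rh+) = 7/8.
Independent loci: 1/4 × 7/8 = 7/32.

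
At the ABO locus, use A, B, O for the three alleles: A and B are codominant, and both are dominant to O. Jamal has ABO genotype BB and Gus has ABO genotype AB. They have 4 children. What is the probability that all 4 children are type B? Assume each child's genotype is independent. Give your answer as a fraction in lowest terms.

ABO cross BB × AB → 1/2 B, 1/2 AB.
So P(type B) = 1/2 per child.
All 4 independent: (1/2)^4 = 1/16.

1/16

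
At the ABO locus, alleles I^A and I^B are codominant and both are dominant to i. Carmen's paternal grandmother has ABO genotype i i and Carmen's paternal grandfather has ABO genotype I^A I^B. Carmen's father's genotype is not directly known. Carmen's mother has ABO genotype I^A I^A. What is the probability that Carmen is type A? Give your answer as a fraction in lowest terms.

Carmen's father's ABO genotype from i i × I^A I^B: 1/2 I^A i, 1/2 I^B i.
Crossing each possibility with the mother I^A I^A and summing P(type A): 1/2·1 + 1/2·1/2 = 3/4.

3/4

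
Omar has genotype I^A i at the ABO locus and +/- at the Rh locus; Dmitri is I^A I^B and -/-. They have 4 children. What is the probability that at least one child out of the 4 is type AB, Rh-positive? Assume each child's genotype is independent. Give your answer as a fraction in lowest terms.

ABO cross I^A i × I^A I^B → 1/2 A, 1/4 B, 1/4 AB.
Rh cross +/- × -/- → 1/2 Rh+, 1/2 Rh-; so P(type AB, Rh-positive) = 1/4 × 1/2 = 1/8 per child.
P(none) = (7/8)^4 = 2401/4096; P(at least one) = 1 − 2401/4096 = 1695/4096.

1695/4096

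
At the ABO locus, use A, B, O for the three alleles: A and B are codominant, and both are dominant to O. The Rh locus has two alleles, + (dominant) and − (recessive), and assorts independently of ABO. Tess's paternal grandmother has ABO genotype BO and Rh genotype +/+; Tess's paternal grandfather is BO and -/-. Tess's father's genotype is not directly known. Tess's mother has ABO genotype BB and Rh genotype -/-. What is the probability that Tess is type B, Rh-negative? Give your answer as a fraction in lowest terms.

1/2

Tess's father's ABO genotype from BO × BO: 1/4 BB, 1/2 BO, 1/4 OO.
Crossing each possibility with the mother BB and summing P(type B): 1/4·1 + 1/2·1 + 1/4·1 = 1.
Similarly for Rh via the father's Rh distribution: P(Rh-) = 1/2.
Independent loci: 1 × 1/2 = 1/2.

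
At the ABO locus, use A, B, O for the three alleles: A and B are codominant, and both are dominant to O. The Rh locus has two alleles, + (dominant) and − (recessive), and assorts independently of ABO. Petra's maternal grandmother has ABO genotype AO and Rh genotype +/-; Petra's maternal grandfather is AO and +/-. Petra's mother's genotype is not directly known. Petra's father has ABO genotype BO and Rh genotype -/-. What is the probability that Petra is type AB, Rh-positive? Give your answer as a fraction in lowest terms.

Petra's mother's ABO genotype from AO × AO: 1/4 AA, 1/2 AO, 1/4 OO.
Crossing each possibility with the father BO and summing P(type AB): 1/4·1/2 + 1/2·1/4 + 1/4·0 = 1/4.
Similarly for Rh via the mother's Rh distribution: P(Rh+) = 1/2.
Independent loci: 1/4 × 1/2 = 1/8.

1/8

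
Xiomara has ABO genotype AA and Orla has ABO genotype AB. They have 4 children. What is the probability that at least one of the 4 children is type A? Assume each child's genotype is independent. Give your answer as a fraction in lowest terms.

15/16

ABO cross AA × AB → 1/2 A, 1/2 AB.
So P(type A) = 1/2 per child.
P(none) = (1/2)^4 = 1/16; P(at least one) = 1 − 1/16 = 15/16.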